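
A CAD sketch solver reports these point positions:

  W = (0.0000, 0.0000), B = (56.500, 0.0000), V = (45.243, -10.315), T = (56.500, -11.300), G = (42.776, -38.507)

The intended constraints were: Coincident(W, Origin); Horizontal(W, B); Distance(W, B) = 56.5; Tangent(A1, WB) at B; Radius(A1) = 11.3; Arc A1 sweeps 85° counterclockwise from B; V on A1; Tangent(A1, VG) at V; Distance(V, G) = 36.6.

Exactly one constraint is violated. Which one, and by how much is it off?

Distance(V, G) = 36.6 — off by 8.30.

W = (0.00, 0.00) ✓; W.y = 0.00, B.y = 0.00 ✓; |WB| = 56.50 ✓; ∠(TB, BW) = 90.00° ✓; |TB| = 11.30 ✓; bearing(T→V) − bearing(T→B) = 85.00° ✓; |TV| = 11.30 ✓; ∠(TV, VG) = 90.00° ✓; |VG| = 28.30 ✗.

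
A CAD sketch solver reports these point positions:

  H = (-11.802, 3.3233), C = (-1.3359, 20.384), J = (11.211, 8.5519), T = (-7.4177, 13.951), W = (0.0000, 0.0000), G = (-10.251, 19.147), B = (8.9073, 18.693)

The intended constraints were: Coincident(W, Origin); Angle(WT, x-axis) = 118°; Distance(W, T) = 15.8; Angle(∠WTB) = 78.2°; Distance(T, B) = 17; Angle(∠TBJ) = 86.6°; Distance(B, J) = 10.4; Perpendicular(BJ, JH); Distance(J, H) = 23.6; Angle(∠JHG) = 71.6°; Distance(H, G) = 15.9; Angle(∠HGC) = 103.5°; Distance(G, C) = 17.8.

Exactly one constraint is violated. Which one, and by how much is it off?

Distance(G, C) = 17.8 — off by 8.80.

W = (0.00, 0.00) ✓; WT at 118.0° ✓; |WT| = 15.80 ✓; ∠WTB = 78.20° ✓; |TB| = 17.00 ✓; ∠TBJ = 86.60° ✓; |BJ| = 10.40 ✓; ∠(BJ, JH) = 90.00° ✓; |JH| = 23.60 ✓; ∠JHG = 71.60° ✓; |HG| = 15.90 ✓; ∠HGC = 103.5° ✓; |GC| = 9.001 ✗.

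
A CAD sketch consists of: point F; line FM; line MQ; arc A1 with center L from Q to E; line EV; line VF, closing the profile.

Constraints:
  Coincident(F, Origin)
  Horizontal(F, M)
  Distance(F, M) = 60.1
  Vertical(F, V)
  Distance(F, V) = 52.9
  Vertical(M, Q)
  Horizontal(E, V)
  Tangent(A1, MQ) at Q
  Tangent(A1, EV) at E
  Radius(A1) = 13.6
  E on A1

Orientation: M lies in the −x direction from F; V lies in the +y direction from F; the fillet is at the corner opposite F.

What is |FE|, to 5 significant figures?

70.432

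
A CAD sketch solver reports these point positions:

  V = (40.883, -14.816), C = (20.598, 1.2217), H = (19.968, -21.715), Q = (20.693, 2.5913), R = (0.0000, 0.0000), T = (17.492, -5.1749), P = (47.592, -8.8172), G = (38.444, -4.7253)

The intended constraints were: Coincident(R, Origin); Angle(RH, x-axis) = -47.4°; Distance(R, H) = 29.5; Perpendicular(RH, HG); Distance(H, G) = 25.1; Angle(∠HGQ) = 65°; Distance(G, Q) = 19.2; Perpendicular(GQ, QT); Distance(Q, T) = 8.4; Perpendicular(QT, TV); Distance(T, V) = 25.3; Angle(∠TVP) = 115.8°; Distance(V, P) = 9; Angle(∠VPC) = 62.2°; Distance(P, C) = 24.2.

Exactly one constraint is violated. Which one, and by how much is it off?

Distance(P, C) = 24.2 — off by 4.60.

R = (0.00, 0.00) ✓; RH at -47.40° ✓; |RH| = 29.50 ✓; ∠(RH, HG) = 90.00° ✓; |HG| = 25.10 ✓; ∠HGQ = 65.00° ✓; |GQ| = 19.20 ✓; ∠(GQ, QT) = 90.00° ✓; |QT| = 8.400 ✓; ∠(QT, TV) = 90.00° ✓; |TV| = 25.30 ✓; ∠TVP = 115.8° ✓; |VP| = 9.000 ✓; ∠VPC = 62.20° ✓; |PC| = 28.80 ✗.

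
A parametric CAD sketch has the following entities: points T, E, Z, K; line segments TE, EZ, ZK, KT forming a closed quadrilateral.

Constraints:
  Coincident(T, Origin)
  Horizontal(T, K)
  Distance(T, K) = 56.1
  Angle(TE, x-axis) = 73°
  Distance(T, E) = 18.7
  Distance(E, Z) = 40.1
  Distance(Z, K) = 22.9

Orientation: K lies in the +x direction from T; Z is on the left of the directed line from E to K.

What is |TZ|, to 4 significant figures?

49.82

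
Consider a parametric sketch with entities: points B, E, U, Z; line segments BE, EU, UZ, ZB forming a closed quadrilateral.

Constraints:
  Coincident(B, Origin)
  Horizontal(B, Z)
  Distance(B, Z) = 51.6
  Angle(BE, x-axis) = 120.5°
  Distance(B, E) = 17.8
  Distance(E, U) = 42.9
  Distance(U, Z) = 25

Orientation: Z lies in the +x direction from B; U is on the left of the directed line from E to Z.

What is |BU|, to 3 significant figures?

38.1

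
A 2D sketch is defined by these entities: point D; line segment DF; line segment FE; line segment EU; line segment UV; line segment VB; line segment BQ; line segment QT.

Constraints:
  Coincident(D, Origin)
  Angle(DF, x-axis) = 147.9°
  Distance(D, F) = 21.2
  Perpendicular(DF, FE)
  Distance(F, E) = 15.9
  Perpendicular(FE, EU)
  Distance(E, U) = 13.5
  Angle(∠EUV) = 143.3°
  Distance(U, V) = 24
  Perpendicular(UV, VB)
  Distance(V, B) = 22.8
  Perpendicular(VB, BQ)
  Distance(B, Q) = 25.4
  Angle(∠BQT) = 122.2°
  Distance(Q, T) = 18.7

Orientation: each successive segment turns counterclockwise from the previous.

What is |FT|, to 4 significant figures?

17.10

The perpendicularity gives BQ at right angles to VB, so BQ runs at -175.4°; with |BQ| = 25.4, Q = (-18.20, 13.24). ∠BQT = 122.2° gives QT at -117.6° from the x-axis; with |QT| = 18.7, T = (-26.86, -3.335). Then |FT| = |T − F| = 17.10.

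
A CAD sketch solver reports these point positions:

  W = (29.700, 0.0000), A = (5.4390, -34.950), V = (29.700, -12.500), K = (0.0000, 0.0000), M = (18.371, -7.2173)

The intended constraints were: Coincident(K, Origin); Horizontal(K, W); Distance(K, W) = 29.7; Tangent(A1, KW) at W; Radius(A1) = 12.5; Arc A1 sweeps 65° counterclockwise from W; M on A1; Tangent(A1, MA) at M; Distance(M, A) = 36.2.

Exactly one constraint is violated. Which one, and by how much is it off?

Distance(M, A) = 36.2 — off by 5.60.

K = (0.00, 0.00) ✓; K.y = 0.00, W.y = 0.00 ✓; |KW| = 29.70 ✓; ∠(VW, WK) = 90.00° ✓; |VW| = 12.50 ✓; bearing(V→M) − bearing(V→W) = 65.00° ✓; |VM| = 12.50 ✓; ∠(VM, MA) = 90.00° ✓; |MA| = 30.60 ✗.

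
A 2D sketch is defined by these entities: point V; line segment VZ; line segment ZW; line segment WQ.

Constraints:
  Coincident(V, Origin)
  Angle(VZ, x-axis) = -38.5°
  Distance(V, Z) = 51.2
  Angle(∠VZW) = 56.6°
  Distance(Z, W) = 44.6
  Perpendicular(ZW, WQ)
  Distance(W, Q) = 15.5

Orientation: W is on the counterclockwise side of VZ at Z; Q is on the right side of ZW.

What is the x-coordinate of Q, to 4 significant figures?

59.47

V is at the origin; VZ runs at -38.5° with length 51.2, so Z = 51.2·(cos -38.5°, sin -38.5°) = (40.07, -31.87). ∠VZW = 56.6°, so ZW runs at -38.5° + (180° − 56.6°) = 84.90° from the x-axis; with |ZW| = 44.6, W = Z + 44.6·(cos 84.90°, sin 84.90°) = (44.03, 12.55). The perpendicularity gives WQ at right angles to ZW; with |WQ| = 15.5 on the right of ZW, Q = W + 15.5·(0.9960, -0.08889) = (59.47, 11.17). So Q.x = 59.47.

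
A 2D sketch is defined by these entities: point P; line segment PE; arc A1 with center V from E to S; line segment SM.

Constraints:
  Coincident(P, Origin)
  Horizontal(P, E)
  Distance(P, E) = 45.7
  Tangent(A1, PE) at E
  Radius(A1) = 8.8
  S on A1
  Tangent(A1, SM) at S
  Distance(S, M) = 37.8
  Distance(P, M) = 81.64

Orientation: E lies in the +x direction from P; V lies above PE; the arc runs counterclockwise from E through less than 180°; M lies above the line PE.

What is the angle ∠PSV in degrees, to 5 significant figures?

36.396°

P is at the origin; PE is horizontal with |PE| = 45.7 and E on the +x side, so E = (45.700, 0.0000). The tangent condition forces VE to be normal to PE, so V = E + (0, 8.8) = (45.700, 8.8000). Since VS ⟂ SM (tangency), |VM| = √(8.8² + 37.8²) = 38.811 regardless of where S sits on A1. So M lies on both circle(P, 81.64) and circle(V, 38.811); the above-PE intersection is M = (73.164, 36.222). S is the foot of the tangent from M: S = (53.168, 4.1447).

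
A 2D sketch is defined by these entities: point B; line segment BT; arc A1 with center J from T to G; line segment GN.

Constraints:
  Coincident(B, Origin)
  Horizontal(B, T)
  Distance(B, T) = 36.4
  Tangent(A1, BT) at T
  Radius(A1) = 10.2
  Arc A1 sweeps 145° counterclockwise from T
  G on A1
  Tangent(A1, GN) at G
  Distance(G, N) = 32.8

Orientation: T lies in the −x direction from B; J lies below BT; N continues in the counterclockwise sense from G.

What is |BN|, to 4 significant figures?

40.41

On A1, T sits at bearing 90° from J; a 145° counterclockwise sweep puts G at bearing 235°, so G = J + 10.2·(cos 235°, sin 235°) = (-42.25, -18.56). Tangency of A1 to GN means the radius JG is perpendicular to GN, so GN runs along (−sin 235°, cos 235°); with |GN| = 32.8, N = (-15.38, -37.37). Then |BN| = |N − B| = 40.41.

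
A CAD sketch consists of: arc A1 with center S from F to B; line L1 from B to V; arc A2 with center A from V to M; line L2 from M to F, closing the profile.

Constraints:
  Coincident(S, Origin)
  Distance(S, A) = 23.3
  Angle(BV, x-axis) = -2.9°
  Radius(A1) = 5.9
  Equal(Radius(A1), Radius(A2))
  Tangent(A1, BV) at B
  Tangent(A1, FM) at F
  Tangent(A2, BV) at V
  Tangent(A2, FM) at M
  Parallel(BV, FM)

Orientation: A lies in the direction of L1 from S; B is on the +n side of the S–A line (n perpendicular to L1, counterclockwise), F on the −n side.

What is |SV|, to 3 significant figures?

24.0

Tangency of A1 to both parallel lines with radius 5.9 puts B and F at S ± 5.9·n: B = (0.298, 5.89), F = (-0.298, -5.89). Equal radii place V and M the same way about A: V = A + 5.9·n = (23.6, 4.71), M = A − 5.9·n = (23.0, -7.07). Then |SV| = |V − S| = 24.0.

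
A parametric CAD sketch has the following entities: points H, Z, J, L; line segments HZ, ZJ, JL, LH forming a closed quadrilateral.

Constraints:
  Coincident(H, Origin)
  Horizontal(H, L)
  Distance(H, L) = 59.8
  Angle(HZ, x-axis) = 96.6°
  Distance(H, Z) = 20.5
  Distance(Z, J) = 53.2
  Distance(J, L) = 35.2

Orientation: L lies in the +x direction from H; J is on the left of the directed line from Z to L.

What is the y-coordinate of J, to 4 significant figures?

33.56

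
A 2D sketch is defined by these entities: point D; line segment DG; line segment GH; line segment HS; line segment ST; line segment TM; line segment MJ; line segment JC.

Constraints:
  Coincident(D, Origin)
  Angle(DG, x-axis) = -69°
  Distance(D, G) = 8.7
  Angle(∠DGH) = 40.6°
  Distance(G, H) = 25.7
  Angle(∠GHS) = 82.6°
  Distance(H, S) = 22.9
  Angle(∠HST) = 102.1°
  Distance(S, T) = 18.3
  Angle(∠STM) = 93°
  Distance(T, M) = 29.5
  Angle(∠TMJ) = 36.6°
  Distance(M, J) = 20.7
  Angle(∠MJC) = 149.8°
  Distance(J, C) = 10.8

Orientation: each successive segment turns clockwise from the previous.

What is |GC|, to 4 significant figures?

26.87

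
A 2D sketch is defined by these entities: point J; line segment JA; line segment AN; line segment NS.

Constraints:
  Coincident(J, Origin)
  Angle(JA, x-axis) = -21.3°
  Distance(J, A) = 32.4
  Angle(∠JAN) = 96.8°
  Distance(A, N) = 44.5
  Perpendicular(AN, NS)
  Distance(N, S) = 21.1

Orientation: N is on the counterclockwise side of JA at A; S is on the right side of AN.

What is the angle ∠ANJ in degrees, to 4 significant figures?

33.65°

J is at the origin; JA runs at -21.3° with length 32.4, so A = 32.4·(cos -21.3°, sin -21.3°) = (30.19, -11.77). ∠JAN = 96.8°, so AN runs at -21.3° + (180° − 96.8°) = 61.90° from the x-axis; with |AN| = 44.5, N = A + 44.5·(cos 61.90°, sin 61.90°) = (51.15, 27.49). Then cos ∠ANJ = NA·NJ / (|NA||NJ|), giving 33.65°.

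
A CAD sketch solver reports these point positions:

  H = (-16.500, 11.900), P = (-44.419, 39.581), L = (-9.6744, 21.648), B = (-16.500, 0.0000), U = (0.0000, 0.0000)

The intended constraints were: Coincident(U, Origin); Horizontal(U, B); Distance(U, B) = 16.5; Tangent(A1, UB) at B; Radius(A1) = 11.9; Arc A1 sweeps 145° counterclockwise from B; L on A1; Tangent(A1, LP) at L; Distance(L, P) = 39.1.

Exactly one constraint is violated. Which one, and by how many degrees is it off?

Tangent(A1, LP) at L — off by 7.70°.

U = (0.00, 0.00) ✓; U.y = 0.00, B.y = 0.00 ✓; |UB| = 16.50 ✓; ∠(HB, BU) = 90.00° ✓; |HB| = 11.90 ✓; bearing(H→L) − bearing(H→B) = 145.0° ✓; |HL| = 11.90 ✓; ∠(HL, LP) = 82.30° ✗; |LP| = 39.10 ✓.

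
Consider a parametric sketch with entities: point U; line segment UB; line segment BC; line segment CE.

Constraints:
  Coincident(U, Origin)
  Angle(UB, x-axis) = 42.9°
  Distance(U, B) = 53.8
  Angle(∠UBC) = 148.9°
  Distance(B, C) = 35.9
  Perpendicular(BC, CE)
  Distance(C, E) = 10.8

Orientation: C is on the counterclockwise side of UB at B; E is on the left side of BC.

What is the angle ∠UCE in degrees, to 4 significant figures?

71.27°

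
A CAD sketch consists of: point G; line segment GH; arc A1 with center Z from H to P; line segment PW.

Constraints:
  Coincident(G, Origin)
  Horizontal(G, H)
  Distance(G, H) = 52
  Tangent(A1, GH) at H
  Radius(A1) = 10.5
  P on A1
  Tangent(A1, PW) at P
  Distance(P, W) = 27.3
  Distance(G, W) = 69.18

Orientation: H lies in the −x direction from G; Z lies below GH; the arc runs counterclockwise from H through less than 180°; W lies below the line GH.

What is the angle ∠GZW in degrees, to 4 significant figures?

111.1°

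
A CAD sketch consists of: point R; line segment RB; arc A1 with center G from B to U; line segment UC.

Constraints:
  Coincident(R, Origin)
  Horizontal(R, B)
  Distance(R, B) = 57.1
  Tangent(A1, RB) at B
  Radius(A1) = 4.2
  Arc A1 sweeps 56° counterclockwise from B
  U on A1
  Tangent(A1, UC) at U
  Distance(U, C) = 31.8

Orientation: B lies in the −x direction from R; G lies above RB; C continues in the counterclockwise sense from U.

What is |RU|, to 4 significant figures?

53.65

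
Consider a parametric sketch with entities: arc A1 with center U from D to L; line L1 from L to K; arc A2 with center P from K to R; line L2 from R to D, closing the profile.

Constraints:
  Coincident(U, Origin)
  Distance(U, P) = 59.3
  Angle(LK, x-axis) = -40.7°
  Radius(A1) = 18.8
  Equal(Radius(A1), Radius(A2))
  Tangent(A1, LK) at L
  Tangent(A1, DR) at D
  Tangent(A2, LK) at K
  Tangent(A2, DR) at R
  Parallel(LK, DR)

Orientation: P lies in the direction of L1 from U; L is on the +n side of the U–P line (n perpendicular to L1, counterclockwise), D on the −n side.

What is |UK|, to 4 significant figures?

62.21

The slot axis is L1's direction at -40.7°, so u = (cos -40.7°, sin -40.7°) = (0.7581, -0.6521) and n = (−sin -40.7°, cos -40.7°) = (0.6521, 0.7581). U is at the origin and P lies 59.3 along u from U, so P = 59.3·u = (44.96, -38.67). Tangency of A1 to both parallel lines with radius 18.8 puts L and D at U ± 18.8·n: L = (12.26, 14.25), D = (-12.26, -14.25). Equal radii place K and R the same way about P: K = P + 18.8·n = (57.22, -24.42), R = P − 18.8·n = (32.70, -52.92). Then |UK| = |K − U| = 62.21.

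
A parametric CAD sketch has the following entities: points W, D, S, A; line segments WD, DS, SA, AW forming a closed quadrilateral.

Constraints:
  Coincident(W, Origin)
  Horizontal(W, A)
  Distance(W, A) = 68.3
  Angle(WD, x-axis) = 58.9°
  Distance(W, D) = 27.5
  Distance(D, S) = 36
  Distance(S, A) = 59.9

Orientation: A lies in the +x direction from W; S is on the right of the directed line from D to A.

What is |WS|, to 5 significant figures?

15.525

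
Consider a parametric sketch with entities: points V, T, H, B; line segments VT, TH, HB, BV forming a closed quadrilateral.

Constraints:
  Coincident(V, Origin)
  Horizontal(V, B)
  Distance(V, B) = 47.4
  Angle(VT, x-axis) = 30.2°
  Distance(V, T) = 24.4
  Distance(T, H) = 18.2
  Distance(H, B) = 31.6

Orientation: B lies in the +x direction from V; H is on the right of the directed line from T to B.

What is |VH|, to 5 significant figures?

17.076

Checks: V.y = 0.00, B.y = 0.00 ✓; |TH| = 18.20 ✓; |HB| = 31.60 ✓.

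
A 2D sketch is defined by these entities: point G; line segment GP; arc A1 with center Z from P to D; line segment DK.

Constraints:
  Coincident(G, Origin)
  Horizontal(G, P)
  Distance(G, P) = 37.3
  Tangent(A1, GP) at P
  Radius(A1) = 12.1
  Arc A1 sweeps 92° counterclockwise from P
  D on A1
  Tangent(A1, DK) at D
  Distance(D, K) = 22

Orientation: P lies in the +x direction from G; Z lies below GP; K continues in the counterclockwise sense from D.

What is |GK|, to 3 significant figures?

43.2

G is at the origin; GP is horizontal with |GP| = 37.3 and P on the +x side, so P = (37.3, 0.00). The tangent condition forces ZP to be normal to GP, so Z = P + (0, -12.1) = (37.3, -12.1). On A1, P sits at bearing 90° from Z; a 92° counterclockwise sweep puts D at bearing 182°, so D = Z + 12.1·(cos 182°, sin 182°) = (25.2, -12.5). Since A1 is tangent to DK there, ZD ⟂ DK, so DK runs along (−sin 182°, cos 182°); with |DK| = 22.0, K = (26.0, -34.5). Then |GK| = |K − G| = 43.2.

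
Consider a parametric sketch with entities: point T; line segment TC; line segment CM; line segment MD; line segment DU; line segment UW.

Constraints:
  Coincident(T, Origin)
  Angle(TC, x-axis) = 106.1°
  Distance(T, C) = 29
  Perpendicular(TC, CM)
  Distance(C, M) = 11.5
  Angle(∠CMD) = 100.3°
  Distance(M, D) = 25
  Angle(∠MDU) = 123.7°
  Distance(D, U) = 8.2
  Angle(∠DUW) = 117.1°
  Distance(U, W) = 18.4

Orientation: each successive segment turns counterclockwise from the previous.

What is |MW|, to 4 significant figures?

30.77

T is at the origin; TC runs at 106.1° with length 29.0, so C = (-8.042, 27.86). The perpendicularity gives CM at right angles to TC, so CM runs at -163.9°; with |CM| = 11.5, M = (-19.09, 24.67). ∠CMD = 100.3° gives MD at -84.20° from the x-axis; with |MD| = 25.0, D = (-16.56, -0.1985). ∠MDU = 123.7° gives DU at -27.90° from the x-axis; with |DU| = 8.2, U = (-9.318, -4.036). ∠DUW = 117.1° gives UW at 35.00° from the x-axis; with |UW| = 18.4, W = (5.755, 6.518). Then |MW| = |W − M| = 30.77.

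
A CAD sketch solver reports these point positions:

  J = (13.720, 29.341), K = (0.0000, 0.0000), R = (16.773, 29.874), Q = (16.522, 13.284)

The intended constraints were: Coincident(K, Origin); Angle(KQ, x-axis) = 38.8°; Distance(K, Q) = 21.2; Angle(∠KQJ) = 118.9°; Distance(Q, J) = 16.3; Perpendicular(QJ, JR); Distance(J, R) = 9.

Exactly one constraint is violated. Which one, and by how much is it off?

Distance(J, R) = 9 — off by 5.90.

K = (0.00, 0.00) ✓; KQ at 38.80° ✓; |KQ| = 21.20 ✓; ∠KQJ = 118.9° ✓; |QJ| = 16.30 ✓; ∠(QJ, JR) = 90.00° ✓; |JR| = 3.099 ✗.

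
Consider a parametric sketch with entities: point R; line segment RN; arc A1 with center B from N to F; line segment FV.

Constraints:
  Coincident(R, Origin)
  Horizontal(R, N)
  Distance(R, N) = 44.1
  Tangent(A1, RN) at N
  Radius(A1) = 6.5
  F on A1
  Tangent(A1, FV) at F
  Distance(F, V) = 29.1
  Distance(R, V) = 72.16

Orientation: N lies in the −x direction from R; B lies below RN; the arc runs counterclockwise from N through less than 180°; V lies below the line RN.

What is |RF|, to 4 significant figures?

49.11

Checks: |BF| = 6.500 ✓; ∠(BF, FV) = 90.00° ✓; |FV| = 29.10 ✓; |RV| = 72.16 ✓.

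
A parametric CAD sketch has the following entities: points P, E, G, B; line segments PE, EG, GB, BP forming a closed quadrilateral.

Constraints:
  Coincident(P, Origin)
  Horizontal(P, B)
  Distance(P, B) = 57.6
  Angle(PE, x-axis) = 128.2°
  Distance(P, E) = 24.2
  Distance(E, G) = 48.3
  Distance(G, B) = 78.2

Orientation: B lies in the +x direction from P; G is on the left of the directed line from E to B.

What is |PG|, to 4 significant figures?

61.71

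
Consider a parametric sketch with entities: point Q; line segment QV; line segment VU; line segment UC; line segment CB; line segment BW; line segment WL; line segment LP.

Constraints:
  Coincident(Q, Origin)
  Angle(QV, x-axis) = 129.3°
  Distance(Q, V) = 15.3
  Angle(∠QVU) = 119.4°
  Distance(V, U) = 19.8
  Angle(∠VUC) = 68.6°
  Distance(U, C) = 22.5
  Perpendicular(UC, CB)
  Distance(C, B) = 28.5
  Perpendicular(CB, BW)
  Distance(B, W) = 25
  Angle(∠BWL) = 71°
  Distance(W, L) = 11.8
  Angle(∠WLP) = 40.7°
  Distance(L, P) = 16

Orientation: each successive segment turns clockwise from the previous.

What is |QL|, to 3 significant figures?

21.3

Q is at the origin; QV runs at 129.3° with length 15.3, so V = (-9.69, 11.8). ∠QVU = 119.4° gives VU at 68.7° from the x-axis; with |VU| = 19.8, U = (-2.50, 30.3). ∠VUC = 68.6° gives UC at -42.7° from the x-axis; with |UC| = 22.5, C = (14.0, 15.0). The perpendicularity gives CB at right angles to UC, so CB runs at -133°; with |CB| = 28.5, B = (-5.29, -5.92). CB is perpendicular to BW, so BW runs at 137°; with |BW| = 25.0, W = (-23.7, 11.0). ∠BWL = 71.0° gives WL at 28.3° from the x-axis; with |WL| = 11.8, L = (-13.3, 16.6). Then |QL| = |L − Q| = 21.3.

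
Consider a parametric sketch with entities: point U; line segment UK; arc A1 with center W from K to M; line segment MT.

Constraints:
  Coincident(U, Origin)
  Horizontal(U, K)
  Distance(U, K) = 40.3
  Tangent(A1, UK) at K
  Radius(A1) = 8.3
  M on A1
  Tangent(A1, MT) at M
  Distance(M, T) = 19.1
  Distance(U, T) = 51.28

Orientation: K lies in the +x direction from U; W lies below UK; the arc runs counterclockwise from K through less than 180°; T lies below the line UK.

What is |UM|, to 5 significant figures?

35.255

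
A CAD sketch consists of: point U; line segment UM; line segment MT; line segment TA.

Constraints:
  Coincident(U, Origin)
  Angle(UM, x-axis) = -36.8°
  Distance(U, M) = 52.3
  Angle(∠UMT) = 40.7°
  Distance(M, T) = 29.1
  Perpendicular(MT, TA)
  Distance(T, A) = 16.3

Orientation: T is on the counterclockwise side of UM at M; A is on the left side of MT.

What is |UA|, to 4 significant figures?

20.70

U is at the origin; UM runs at -36.8° with length 52.3, so M = 52.3·(cos -36.8°, sin -36.8°) = (41.88, -31.33). ∠UMT = 40.7°, so MT runs at -36.8° + (180° − 40.7°) = 102.5° from the x-axis; with |MT| = 29.1, T = M + 29.1·(cos 102.5°, sin 102.5°) = (35.58, -2.919). MT is perpendicular to TA; with |TA| = 16.3 on the left of MT, A = T + 16.3·(-0.9763, -0.2164) = (19.67, -6.447). Then |UA| = |A − U| = 20.70.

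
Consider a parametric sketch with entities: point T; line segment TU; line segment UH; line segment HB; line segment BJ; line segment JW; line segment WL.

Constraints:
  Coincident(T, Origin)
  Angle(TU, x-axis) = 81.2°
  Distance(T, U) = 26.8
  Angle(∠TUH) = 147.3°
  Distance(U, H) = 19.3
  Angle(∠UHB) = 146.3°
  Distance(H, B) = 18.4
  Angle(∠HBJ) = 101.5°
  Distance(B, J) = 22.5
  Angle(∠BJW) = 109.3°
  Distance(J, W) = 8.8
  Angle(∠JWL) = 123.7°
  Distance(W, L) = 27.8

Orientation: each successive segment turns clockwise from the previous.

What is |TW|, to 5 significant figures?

43.005

T is at the origin; TU runs at 81.2° with length 26.8, so U = (4.1000, 26.485). ∠TUH = 147.3° gives UH at 48.500° from the x-axis; with |UH| = 19.3, H = (16.889, 40.939). ∠UHB = 146.3° gives HB at 14.800° from the x-axis; with |HB| = 18.4, B = (34.678, 45.640). ∠HBJ = 101.5° gives BJ at -63.700° from the x-axis; with |BJ| = 22.5, J = (44.647, 25.469). ∠BJW = 109.3° gives JW at -134.40° from the x-axis; with |JW| = 8.8, W = (38.490, 19.181). Then |TW| = |W − T| = 43.005.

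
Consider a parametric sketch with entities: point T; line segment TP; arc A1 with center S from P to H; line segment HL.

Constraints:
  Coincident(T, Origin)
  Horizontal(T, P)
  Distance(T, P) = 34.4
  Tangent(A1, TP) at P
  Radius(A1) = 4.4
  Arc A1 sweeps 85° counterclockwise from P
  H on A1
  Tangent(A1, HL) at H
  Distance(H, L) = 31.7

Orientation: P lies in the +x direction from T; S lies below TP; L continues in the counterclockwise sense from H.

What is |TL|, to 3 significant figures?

44.8

T is at the origin; TP is horizontal with |TP| = 34.4 and P on the +x side, so P = (34.4, 0.00). A1 meets TP tangentially, so SP is at right angles to TP, so S = P + (0, -4.4) = (34.4, -4.40). On A1, P sits at bearing 90° from S; an 85° counterclockwise sweep puts H at bearing 175°, so H = S + 4.4·(cos 175°, sin 175°) = (30.0, -4.02). The tangent condition forces SH to be normal to HL, so HL runs along (−sin 175°, cos 175°); with |HL| = 31.7, L = (27.3, -35.6). Then |TL| = |L − T| = 44.8.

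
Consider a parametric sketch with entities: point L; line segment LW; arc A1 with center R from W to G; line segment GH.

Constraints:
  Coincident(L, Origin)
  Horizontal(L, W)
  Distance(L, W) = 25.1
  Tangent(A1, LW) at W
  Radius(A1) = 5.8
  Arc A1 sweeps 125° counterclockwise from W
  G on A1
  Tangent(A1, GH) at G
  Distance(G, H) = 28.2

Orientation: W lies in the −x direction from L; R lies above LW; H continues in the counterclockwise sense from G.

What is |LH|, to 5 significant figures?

48.709

L is at the origin; LW is horizontal with |LW| = 25.1 and W on the −x side, so W = (-25.100, 0.0000). Since A1 is tangent to LW there, RW ⟂ LW, so R = W + (0, 5.8) = (-25.100, 5.8000). On A1, W sits at bearing -90° from R; a 125° counterclockwise sweep puts G at bearing 35°, so G = R + 5.8·(cos 35°, sin 35°) = (-20.349, 9.1267). The tangent condition forces RG to be normal to GH, so GH runs along (−sin 35°, cos 35°); with |GH| = 28.2, H = (-36.524, 32.227). Then |LH| = |H − L| = 48.709.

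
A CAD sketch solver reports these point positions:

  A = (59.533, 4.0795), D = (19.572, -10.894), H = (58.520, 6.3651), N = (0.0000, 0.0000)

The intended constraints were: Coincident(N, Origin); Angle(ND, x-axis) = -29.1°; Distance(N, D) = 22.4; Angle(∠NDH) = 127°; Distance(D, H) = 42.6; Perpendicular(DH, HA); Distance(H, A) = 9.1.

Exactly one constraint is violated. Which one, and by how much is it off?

Distance(H, A) = 9.1 — off by 6.60.

N = (0.00, 0.00) ✓; ND at -29.10° ✓; |ND| = 22.40 ✓; ∠NDH = 127.0° ✓; |DH| = 42.60 ✓; ∠(DH, HA) = 90.00° ✓; |HA| = 2.500 ✗.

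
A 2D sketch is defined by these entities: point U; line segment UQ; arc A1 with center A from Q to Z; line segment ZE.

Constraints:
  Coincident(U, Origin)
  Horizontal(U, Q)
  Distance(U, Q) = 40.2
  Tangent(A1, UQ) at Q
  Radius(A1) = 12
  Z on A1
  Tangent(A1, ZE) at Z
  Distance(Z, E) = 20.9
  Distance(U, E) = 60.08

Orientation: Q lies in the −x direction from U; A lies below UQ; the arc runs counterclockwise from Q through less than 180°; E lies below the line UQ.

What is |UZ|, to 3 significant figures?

53.8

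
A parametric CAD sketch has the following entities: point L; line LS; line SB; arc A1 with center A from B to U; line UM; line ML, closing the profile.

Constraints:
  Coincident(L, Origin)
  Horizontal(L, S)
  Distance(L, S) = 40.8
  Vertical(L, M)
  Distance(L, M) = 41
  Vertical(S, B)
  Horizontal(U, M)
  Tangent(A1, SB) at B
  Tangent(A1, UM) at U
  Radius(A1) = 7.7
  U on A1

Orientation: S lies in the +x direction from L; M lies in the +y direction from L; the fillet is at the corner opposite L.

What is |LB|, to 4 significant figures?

52.66

L is at the origin; LS is horizontal with |LS| = 40.8 and S on the +x side, so S = (40.80, 0.000). LM is vertical with |LM| = 41.0 and M on the +y side, so M = (0.000, 41.00). The virtual corner opposite L is at (40.80, 41.00). A1 meets SB tangentially, so AB is at right angles to SB and since A1 is tangent to UM there, AU ⟂ UM, with radius 7.7, so the center A sits 7.7 in from both sides at A = (33.10, 33.30). That places the tangent points at B = (40.80, 33.30) on SB and U = (33.10, 41.00) on UM. Then |LB| = |B − L| = 52.66.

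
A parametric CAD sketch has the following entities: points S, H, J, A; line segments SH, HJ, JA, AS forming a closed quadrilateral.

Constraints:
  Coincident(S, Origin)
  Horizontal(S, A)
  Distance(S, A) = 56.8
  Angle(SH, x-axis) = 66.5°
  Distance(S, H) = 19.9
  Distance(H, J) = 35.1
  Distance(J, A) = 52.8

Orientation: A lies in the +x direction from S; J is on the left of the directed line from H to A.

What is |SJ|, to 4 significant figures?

54.53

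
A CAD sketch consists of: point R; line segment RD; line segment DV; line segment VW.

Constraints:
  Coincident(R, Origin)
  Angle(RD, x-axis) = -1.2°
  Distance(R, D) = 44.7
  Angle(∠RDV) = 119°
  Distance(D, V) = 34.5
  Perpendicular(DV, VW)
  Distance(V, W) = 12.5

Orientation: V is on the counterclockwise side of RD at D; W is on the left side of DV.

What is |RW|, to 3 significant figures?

62.1

R is at the origin; RD runs at -1.2° with length 44.7, so D = 44.7·(cos -1.2°, sin -1.2°) = (44.7, -0.936). ∠RDV = 119.0°, so DV runs at -1.2° + (180° − 119.0°) = 59.8° from the x-axis; with |DV| = 34.5, V = D + 34.5·(cos 59.8°, sin 59.8°) = (62.0, 28.9). DV is perpendicular to VW; with |VW| = 12.5 on the left of DV, W = V + 12.5·(-0.864, 0.503) = (51.2, 35.2). Then |RW| = |W − R| = 62.1.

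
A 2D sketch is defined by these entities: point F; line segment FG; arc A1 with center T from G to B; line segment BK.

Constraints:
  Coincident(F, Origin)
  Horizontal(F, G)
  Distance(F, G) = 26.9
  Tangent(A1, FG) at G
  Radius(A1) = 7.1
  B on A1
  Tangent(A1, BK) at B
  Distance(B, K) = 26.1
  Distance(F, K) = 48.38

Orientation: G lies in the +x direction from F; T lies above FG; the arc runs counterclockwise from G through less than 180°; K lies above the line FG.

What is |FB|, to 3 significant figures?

34.6

Checks: |TB| = 7.100 ✓; ∠(TB, BK) = 90.00° ✓; |BK| = 26.10 ✓; |FK| = 48.38 ✓.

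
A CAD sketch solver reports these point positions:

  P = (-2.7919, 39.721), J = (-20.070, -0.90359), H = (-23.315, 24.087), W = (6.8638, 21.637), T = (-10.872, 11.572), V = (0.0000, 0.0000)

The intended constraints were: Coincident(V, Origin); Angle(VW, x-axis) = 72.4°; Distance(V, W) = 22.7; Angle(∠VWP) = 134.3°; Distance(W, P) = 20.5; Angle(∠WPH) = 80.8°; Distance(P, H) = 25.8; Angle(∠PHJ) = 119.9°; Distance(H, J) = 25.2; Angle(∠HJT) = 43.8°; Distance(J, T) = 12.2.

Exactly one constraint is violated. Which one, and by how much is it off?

Distance(J, T) = 12.2 — off by 3.30.

V = (0.00, 0.00) ✓; VW at 72.40° ✓; |VW| = 22.70 ✓; ∠VWP = 134.3° ✓; |WP| = 20.50 ✓; ∠WPH = 80.80° ✓; |PH| = 25.80 ✓; ∠PHJ = 119.9° ✓; |HJ| = 25.20 ✓; ∠HJT = 43.80° ✓; |JT| = 15.50 ✗.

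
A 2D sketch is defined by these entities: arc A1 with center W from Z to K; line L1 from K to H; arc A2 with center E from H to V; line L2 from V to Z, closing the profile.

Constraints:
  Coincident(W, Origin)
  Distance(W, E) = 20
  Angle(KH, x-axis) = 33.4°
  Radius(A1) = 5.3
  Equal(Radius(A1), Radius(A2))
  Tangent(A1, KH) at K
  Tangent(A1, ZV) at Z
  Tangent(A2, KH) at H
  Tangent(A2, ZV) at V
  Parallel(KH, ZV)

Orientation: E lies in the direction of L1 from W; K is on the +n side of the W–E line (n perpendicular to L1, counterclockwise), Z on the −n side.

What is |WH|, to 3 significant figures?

20.7

The slot axis is L1's direction at 33.4°, so u = (cos 33.4°, sin 33.4°) = (0.835, 0.550) and n = (−sin 33.4°, cos 33.4°) = (-0.550, 0.835). W is at the origin and E lies 20.0 along u from W, so E = 20.0·u = (16.7, 11.0). Tangency of A1 to both parallel lines with radius 5.3 puts K and Z at W ± 5.3·n: K = (-2.92, 4.42), Z = (2.92, -4.42). Equal radii place H and V the same way about E: H = E + 5.3·n = (13.8, 15.4), V = E − 5.3·n = (19.6, 6.58). Then |WH| = |H − W| = 20.7.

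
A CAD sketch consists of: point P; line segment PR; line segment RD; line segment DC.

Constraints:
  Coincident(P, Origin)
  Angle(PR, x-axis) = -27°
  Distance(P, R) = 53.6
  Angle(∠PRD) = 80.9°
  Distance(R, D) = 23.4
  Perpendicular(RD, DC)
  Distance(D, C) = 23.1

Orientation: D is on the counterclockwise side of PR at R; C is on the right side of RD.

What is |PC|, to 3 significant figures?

77.5

P is at the origin; PR runs at -27.0° with length 53.6, so R = 53.6·(cos -27.0°, sin -27.0°) = (47.8, -24.3). ∠PRD = 80.9°, so RD runs at -27.0° + (180° − 80.9°) = 72.1° from the x-axis; with |RD| = 23.4, D = R + 23.4·(cos 72.1°, sin 72.1°) = (55.0, -2.07). The perpendicularity gives DC at right angles to RD; with |DC| = 23.1 on the right of RD, C = D + 23.1·(0.952, -0.307) = (76.9, -9.17). Then |PC| = |C − P| = 77.5.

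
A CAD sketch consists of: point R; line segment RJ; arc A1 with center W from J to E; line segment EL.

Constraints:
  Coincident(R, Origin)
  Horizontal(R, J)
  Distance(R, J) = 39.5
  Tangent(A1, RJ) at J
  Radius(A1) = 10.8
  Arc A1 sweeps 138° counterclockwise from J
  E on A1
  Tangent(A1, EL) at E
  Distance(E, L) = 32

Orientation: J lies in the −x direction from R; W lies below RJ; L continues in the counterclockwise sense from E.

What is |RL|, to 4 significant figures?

46.32

R is at the origin; R and J share the same y with |RJ| = 39.5 and J on the −x side, so J = (-39.50, 0.000). Since A1 is tangent to RJ there, WJ ⟂ RJ, so W = J + (0, -10.8) = (-39.50, -10.80). On A1, J sits at bearing 90° from W; a 138° counterclockwise sweep puts E at bearing 228°, so E = W + 10.8·(cos 228°, sin 228°) = (-46.73, -18.83). Since A1 is tangent to EL there, WE ⟂ EL, so EL runs along (−sin 228°, cos 228°); with |EL| = 32.0, L = (-22.95, -40.24). Then |RL| = |L − R| = 46.32.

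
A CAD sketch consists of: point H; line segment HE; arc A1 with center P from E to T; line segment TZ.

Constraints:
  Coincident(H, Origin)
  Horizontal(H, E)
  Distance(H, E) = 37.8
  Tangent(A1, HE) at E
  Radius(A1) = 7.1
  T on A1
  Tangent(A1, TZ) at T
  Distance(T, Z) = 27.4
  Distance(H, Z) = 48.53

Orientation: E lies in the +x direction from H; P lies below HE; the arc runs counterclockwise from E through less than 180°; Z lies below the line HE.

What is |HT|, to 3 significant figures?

31.7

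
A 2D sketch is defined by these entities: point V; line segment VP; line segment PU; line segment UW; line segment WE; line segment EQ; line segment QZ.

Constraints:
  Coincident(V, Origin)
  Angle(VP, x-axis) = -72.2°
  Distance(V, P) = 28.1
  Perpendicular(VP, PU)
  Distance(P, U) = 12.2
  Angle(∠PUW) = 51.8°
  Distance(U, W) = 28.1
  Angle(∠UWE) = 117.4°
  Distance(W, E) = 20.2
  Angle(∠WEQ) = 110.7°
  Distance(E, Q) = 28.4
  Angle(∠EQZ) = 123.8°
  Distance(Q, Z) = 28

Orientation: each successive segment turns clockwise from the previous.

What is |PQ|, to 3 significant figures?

31.4

V is at the origin; VP runs at -72.2° with length 28.1, so P = (8.59, -26.8). VP ⟂ PU, so PU runs at -162°; with |PU| = 12.2, U = (-3.03, -30.5). ∠PUW = 51.8° gives UW at 69.6° from the x-axis; with |UW| = 28.1, W = (6.77, -4.15). ∠UWE = 117.4° gives WE at 7.00° from the x-axis; with |WE| = 20.2, E = (26.8, -1.68). ∠WEQ = 110.7° gives EQ at -62.3° from the x-axis; with |EQ| = 28.4, Q = (40.0, -26.8). Then |PQ| = |Q − P| = 31.4.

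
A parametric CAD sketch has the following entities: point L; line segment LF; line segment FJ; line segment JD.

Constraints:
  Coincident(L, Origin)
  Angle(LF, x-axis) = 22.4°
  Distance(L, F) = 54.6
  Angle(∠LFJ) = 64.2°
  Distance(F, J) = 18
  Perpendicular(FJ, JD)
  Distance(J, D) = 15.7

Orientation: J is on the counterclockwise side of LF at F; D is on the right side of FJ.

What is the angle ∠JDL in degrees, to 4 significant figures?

5.078°

L is at the origin; LF runs at 22.4° with length 54.6, so F = 54.6·(cos 22.4°, sin 22.4°) = (50.48, 20.81). ∠LFJ = 64.2°, so FJ runs at 22.4° + (180° − 64.2°) = 138.2° from the x-axis; with |FJ| = 18.0, J = F + 18.0·(cos 138.2°, sin 138.2°) = (37.06, 32.80). FJ ⟂ JD; with |JD| = 15.7 on the right of FJ, D = J + 15.7·(0.6665, 0.7455) = (47.53, 44.51). Then cos ∠JDL = DJ·DL / (|DJ||DL|), giving 5.078°.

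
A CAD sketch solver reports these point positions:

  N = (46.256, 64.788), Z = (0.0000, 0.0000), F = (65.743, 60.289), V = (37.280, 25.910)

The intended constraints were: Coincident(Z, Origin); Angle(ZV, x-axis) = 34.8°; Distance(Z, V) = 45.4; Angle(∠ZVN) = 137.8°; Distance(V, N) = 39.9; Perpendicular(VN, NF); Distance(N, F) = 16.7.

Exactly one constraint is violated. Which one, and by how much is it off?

Distance(N, F) = 16.7 — off by 3.30.

Z = (0.00, 0.00) ✓; ZV at 34.80° ✓; |ZV| = 45.40 ✓; ∠ZVN = 137.8° ✓; |VN| = 39.90 ✓; ∠(VN, NF) = 90.00° ✓; |NF| = 20.00 ✗.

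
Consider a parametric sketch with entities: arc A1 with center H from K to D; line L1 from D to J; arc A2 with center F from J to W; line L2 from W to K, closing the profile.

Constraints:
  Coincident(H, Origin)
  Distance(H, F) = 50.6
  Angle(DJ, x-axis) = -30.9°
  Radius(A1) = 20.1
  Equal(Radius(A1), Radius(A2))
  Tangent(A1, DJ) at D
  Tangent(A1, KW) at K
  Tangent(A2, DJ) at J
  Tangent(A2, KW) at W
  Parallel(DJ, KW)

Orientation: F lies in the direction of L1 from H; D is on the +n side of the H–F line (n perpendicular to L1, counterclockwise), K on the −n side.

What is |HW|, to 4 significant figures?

54.45

The slot axis is L1's direction at -30.9°, so u = (cos -30.9°, sin -30.9°) = (0.8581, -0.5135) and n = (−sin -30.9°, cos -30.9°) = (0.5135, 0.8581). H is at the origin and F lies 50.6 along u from H, so F = 50.6·u = (43.42, -25.99). Tangency of A1 to both parallel lines with radius 20.1 puts D and K at H ± 20.1·n: D = (10.32, 17.25), K = (-10.32, -17.25). Equal radii place J and W the same way about F: J = F + 20.1·n = (53.74, -8.738), W = F − 20.1·n = (33.10, -43.23). Then |HW| = |W − H| = 54.45.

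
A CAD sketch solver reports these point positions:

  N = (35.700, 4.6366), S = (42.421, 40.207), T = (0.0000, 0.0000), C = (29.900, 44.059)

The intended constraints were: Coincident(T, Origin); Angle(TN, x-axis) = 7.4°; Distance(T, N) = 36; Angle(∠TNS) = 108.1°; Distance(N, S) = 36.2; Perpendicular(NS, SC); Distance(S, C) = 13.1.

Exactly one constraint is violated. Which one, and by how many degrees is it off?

Perpendicular(NS, SC) — off by 6.40°.

T = (0.00, 0.00) ✓; TN at 7.400° ✓; |TN| = 36.00 ✓; ∠TNS = 108.1° ✓; |NS| = 36.20 ✓; ∠(NS, SC) = 83.60° ✗; |SC| = 13.10 ✓.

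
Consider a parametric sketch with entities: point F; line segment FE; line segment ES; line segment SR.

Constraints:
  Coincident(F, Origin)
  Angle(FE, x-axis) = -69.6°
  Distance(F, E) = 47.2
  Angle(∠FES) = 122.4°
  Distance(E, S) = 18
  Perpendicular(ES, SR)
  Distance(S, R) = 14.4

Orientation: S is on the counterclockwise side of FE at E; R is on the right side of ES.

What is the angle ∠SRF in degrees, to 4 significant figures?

38.59°

F is at the origin; FE runs at -69.6° with length 47.2, so E = 47.2·(cos -69.6°, sin -69.6°) = (16.45, -44.24). ∠FES = 122.4°, so ES runs at -69.6° + (180° − 122.4°) = -12.00° from the x-axis; with |ES| = 18.0, S = E + 18.0·(cos -12.00°, sin -12.00°) = (34.06, -47.98). ES is perpendicular to SR; with |SR| = 14.4 on the right of ES, R = S + 14.4·(-0.2079, -0.9781) = (31.07, -62.07). Then cos ∠SRF = RS·RF / (|RS||RF|), giving 38.59°.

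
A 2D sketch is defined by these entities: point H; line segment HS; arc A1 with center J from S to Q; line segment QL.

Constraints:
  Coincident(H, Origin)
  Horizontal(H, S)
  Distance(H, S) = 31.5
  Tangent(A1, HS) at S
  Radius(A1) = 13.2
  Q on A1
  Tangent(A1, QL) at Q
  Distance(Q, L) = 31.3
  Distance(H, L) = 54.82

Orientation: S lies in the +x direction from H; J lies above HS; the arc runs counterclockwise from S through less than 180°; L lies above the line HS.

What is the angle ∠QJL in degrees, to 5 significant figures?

67.134°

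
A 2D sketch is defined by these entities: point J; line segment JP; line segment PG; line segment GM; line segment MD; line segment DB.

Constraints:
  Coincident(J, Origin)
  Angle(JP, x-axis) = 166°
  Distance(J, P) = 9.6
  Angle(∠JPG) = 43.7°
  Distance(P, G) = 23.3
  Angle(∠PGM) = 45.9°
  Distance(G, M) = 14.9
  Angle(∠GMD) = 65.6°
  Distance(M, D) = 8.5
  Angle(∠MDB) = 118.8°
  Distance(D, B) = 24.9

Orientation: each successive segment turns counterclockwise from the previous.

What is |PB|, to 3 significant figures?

30.5

J is at the origin; JP runs at 166.0° with length 9.6, so P = (-9.31, 2.32). ∠JPG = 43.7° gives PG at -57.7° from the x-axis; with |PG| = 23.3, G = (3.14, -17.4). ∠PGM = 45.9° gives GM at 76.4° from the x-axis; with |GM| = 14.9, M = (6.64, -2.89). ∠GMD = 65.6° gives MD at -169° from the x-axis; with |MD| = 8.5, D = (-1.71, -4.48). ∠MDB = 118.8° gives DB at -108° from the x-axis; with |DB| = 24.9, B = (-9.40, -28.2). Then |PB| = |B − P| = 30.5.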